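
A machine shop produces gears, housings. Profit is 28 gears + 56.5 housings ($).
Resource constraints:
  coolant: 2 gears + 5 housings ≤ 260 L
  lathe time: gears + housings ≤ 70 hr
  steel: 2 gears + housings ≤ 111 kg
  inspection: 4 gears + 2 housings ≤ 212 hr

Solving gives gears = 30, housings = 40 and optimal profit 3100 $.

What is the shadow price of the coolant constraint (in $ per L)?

9.5

Check each constraint at x*: coolant 260/260 (tight); lathe time 70/70 (tight); steel 100/111 (slack 11); inspection 200/212 (slack 12).
Slack constraints have shadow price 0 (complementary slackness).
Dual feasibility on the basic columns requires 2·y_coolant + 1·y_lathe time = 28, 5·y_coolant + 1·y_lathe time = 56.5.
→ y_coolant = 9.5 and y_lathe time = 9.
Shadow price of coolant = 9.5.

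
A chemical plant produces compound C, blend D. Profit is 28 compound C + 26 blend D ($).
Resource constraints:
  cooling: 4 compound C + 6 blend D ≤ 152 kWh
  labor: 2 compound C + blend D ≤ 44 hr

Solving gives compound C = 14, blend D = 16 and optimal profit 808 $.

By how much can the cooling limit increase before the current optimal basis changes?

112

Binding constraints: cooling, labor. The basis is B = [[4,6],[2,1]] with det -8.
Per unit increase in cooling, x* moves by d = (-0.125, 0.25).
The basis stays optimal until compound C reaches 0; allowable increase = 112 kWh.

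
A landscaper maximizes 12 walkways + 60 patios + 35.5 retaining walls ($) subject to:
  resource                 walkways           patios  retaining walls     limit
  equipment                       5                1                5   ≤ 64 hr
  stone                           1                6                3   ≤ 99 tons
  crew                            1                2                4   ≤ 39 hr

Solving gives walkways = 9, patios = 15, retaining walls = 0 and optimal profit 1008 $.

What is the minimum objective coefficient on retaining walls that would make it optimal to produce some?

39

Check each constraint at x*: equipment 60/64 (slack 4); stone 99/99 (tight); crew 39/39 (tight).
Since equipment is not tight, its dual is 0.
The binding rows give the dual system: 1·y_stone + 1·y_crew = 12 and 6·y_stone + 2·y_crew = 60.
→ y_stone = 9 and y_crew = 3.
retaining walls enters the basis when its profit ≥ yᵀa₃ = 9·3 + 3·4 = 39.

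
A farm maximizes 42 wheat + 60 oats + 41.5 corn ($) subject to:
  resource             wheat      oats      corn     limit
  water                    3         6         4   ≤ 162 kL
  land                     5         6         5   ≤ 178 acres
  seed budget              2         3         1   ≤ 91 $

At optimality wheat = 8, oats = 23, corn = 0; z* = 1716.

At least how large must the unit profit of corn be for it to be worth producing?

46

Binding: water and land. Non-binding: seed budget (6 unused).
Slack constraints have shadow price 0 (complementary slackness).
Dual feasibility on the basic columns requires 3·y_water + 5·y_land = 42, 6·y_water + 6·y_land = 60.
Solving: y_water = 4, y_land = 6.
corn enters the basis when its profit ≥ yᵀa₃ = 4·4 + 6·5 = 46.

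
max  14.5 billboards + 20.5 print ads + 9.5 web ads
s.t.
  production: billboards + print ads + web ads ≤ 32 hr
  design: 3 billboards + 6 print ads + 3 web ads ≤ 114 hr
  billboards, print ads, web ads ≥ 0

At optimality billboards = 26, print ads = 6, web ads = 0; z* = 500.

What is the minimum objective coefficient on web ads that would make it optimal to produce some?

At the optimum: production uses 32 of 32 (binding); design uses 114 of 114 (binding).
Dual feasibility on the basic columns requires 1·y_production + 3·y_design = 14.5, 1·y_production + 6·y_design = 20.5.
→ y_production = 8.5 and y_design = 2.
web ads enters the basis when its profit ≥ yᵀa₃ = 8.5·1 + 2·3 = 14.5.

14.5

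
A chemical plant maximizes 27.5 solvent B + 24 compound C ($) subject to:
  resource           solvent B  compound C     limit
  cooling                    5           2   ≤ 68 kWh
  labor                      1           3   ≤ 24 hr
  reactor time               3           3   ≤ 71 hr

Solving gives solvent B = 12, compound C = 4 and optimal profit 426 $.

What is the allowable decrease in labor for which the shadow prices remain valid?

Binding constraints: cooling, labor. The basis is B = [[5,2],[1,3]] with det 13.
Per unit decrease in labor, x* moves by d = (0.1538, -0.3846).
The basis stays optimal until compound C reaches 0; allowable decrease = 10.4 hr.

10.4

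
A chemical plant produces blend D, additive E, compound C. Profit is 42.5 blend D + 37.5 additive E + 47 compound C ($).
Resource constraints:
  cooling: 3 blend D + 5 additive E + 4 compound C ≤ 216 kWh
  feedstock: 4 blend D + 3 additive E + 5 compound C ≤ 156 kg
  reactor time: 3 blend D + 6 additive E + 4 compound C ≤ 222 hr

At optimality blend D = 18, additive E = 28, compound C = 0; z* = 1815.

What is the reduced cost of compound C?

-6.5

At the optimum: cooling uses 194 of 216 (slack = 22); feedstock uses 156 of 156 (binding); reactor time uses 222 of 222 (binding).
By complementary slackness, y = 0 for the non-binding constraint.
From A_Bᵀ y = c: 4·y_feedstock + 3·y_reactor time = 42.5; 3·y_feedstock + 6·y_reactor time = 37.5.
→ y_feedstock = 9.5 and y_reactor time = 1.5.
Reduced cost of compound C: c₃ − yᵀa₃ = 47 − (9.5·5 + 1.5·4) = 47 − 53.5 = -6.5.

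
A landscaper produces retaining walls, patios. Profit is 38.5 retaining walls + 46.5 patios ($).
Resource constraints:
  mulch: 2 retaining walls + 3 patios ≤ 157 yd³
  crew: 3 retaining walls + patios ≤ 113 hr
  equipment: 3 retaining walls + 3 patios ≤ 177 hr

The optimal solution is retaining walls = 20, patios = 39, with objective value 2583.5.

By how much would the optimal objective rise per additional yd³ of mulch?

At the optimum: mulch uses 157 of 157 (binding); crew uses 99 of 113 (slack = 14); equipment uses 177 of 177 (binding).
Since crew is not tight, its dual is 0.
From A_Bᵀ y = c: 2·y_mulch + 3·y_equipment = 38.5; 3·y_mulch + 3·y_equipment = 46.5.
→ y_mulch = 8 and y_equipment = 7.5.
Shadow price of mulch = 8.

8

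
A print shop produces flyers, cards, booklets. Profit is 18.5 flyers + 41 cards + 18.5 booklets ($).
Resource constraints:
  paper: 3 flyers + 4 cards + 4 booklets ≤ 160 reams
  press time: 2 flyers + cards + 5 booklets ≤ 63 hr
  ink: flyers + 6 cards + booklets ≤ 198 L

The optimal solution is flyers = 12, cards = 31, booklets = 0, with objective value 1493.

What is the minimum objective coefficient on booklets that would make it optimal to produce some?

23.5

At the optimum: paper uses 160 of 160 (binding); press time uses 55 of 63 (slack = 8); ink uses 198 of 198 (binding).
By complementary slackness, y = 0 for the non-binding constraint.
From A_Bᵀ y = c: 3·y_paper + 1·y_ink = 18.5; 4·y_paper + 6·y_ink = 41.
This yields shadow prices y_paper = 5, y_ink = 3.5.
booklets enters the basis when its profit ≥ yᵀa₃ = 5·4 + 3.5·1 = 23.5.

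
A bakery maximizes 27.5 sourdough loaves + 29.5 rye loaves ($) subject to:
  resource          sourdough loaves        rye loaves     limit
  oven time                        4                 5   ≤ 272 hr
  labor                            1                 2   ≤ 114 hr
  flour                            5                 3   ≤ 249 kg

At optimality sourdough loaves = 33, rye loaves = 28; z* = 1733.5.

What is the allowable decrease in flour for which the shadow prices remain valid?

85.8

Binding constraints: oven time, flour. The basis is B = [[4,5],[5,3]] with det -13.
Per unit decrease in flour, x* moves by d = (-0.3846, 0.3077).
The basis stays optimal until sourdough loaves reaches 0; allowable decrease = 85.8 kg.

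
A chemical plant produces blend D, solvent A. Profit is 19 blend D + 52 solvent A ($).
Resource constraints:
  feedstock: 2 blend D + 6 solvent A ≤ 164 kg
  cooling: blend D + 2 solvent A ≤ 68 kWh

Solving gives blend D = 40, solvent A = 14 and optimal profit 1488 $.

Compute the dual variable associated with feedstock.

Both feedstock and cooling are binding at x*.
From A_Bᵀ y = c: 2·y_feedstock + 1·y_cooling = 19; 6·y_feedstock + 2·y_cooling = 52.
Solving: y_feedstock = 7, y_cooling = 5.
Shadow price of feedstock = 7.

7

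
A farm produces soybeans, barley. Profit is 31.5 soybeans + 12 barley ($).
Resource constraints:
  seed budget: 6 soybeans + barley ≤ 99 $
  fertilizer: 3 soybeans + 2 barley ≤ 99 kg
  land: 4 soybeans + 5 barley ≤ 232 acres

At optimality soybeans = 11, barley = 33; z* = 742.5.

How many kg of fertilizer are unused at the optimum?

0

fertilizer used = 3·11 + 2·33 = 99; slack = 99 − 99 = 0.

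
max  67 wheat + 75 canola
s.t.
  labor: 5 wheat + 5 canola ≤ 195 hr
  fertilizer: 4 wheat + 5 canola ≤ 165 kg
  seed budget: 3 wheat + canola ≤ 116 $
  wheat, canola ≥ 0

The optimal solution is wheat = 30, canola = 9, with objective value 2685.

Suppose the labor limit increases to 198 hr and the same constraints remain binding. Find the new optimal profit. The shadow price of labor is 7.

2706

Δb = 3, so new z* = 2685 + (7)·(3) = 2685 + 21 = 2706.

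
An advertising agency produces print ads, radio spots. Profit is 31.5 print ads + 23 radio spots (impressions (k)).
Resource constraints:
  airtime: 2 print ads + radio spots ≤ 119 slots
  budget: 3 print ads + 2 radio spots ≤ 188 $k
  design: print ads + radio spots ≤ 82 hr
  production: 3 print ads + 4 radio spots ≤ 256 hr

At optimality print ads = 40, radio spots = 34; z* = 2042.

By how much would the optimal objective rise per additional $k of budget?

9.5

At the optimum: airtime uses 114 of 119 (slack = 5); budget uses 188 of 188 (binding); design uses 74 of 82 (slack = 8); production uses 256 of 256 (binding).
Slack constraints have shadow price 0 (complementary slackness).
Dual feasibility on the basic columns requires 3·y_budget + 3·y_production = 31.5, 2·y_budget + 4·y_production = 23.
→ y_budget = 9.5 and y_production = 1.
Shadow price of budget = 9.5.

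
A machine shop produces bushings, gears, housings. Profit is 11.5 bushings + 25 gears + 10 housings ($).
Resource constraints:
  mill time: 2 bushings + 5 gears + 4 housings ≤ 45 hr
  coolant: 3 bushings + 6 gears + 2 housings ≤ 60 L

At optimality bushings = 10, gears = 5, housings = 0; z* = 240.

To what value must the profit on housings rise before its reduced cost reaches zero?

13

At the optimum: mill time uses 45 of 45 (binding); coolant uses 60 of 60 (binding).
From A_Bᵀ y = c: 2·y_mill time + 3·y_coolant = 11.5; 5·y_mill time + 6·y_coolant = 25.
Solving: y_mill time = 2, y_coolant = 2.5.
housings enters the basis when its profit ≥ yᵀa₃ = 2·4 + 2.5·2 = 13.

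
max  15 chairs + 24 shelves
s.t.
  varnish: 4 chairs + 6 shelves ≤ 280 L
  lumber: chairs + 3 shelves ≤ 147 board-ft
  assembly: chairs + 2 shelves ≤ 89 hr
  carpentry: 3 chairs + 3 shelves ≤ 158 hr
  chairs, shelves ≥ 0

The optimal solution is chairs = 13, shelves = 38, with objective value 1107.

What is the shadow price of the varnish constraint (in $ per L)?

At the optimum: varnish uses 280 of 280 (binding); lumber uses 127 of 147 (slack = 20); assembly uses 89 of 89 (binding); carpentry uses 153 of 158 (slack = 5).
By complementary slackness, y = 0 for the non-binding constraints.
The binding rows give the dual system: 4·y_varnish + 1·y_assembly = 15 and 6·y_varnish + 2·y_assembly = 24.
→ y_varnish = 3 and y_assembly = 3.
Shadow price of varnish = 3.

3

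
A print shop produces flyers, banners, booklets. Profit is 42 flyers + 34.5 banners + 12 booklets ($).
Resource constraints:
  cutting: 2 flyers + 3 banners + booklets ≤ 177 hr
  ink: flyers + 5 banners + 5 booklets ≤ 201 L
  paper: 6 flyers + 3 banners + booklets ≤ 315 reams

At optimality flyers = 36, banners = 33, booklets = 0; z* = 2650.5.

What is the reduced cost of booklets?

-9.5

Binding: ink and paper. Non-binding: cutting (6 unused).
By complementary slackness, y = 0 for the non-binding constraint.
Dual feasibility on the basic columns requires 1·y_ink + 6·y_paper = 42, 5·y_ink + 3·y_paper = 34.5.
Solving: y_ink = 3, y_paper = 6.5.
Reduced cost of booklets: c₃ − yᵀa₃ = 12 − (3·5 + 6.5·1) = 12 − 21.5 = -9.5.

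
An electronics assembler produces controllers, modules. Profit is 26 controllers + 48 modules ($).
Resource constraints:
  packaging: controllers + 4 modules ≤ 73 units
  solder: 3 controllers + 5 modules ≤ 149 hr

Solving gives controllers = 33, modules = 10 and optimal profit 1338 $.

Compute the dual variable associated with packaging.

At the optimum: packaging uses 73 of 73 (binding); solder uses 149 of 149 (binding).
The binding rows give the dual system: 1·y_packaging + 3·y_solder = 26 and 4·y_packaging + 5·y_solder = 48.
→ y_packaging = 2 and y_solder = 8.
Shadow price of packaging = 2.

2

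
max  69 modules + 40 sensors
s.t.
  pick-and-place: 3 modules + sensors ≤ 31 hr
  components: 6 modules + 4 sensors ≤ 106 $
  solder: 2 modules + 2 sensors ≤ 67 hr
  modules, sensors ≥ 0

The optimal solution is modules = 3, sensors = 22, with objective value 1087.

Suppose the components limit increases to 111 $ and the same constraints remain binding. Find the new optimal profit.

1129.5

Check each constraint at x*: pick-and-place 31/31 (tight); components 106/106 (tight); solder 50/67 (slack 17).
Since solder is not tight, its dual is 0.
From A_Bᵀ y = c: 3·y_pick-and-place + 6·y_components = 69; 1·y_pick-and-place + 4·y_components = 40.
→ y_pick-and-place = 6 and y_components = 8.5.
Δz = y_components·Δb = 8.5 × (5) = 42.5, so new z* = 1087 + 42.5 = 1129.5.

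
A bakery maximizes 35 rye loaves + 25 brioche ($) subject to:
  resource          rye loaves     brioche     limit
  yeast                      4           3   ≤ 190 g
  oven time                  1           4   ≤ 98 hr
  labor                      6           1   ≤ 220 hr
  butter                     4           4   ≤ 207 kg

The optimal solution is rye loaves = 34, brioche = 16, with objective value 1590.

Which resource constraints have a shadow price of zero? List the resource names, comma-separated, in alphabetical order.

butter, yeast

yeast: 184/190 (slack 6)
oven time: 98/98 (binding)
labor: 220/220 (binding)
butter: 200/207 (slack 7)
By complementary slackness, a constraint with positive slack has shadow price 0 → butter, yeast.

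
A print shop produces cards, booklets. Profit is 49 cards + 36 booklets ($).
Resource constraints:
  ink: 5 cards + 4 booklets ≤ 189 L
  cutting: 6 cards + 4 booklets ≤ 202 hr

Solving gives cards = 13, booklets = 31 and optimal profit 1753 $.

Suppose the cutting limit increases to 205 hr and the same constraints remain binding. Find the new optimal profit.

At the optimum: ink uses 189 of 189 (binding); cutting uses 202 of 202 (binding).
From A_Bᵀ y = c: 5·y_ink + 6·y_cutting = 49; 4·y_ink + 4·y_cutting = 36.
Solving: y_ink = 5, y_cutting = 4.
Δz = y_cutting·Δb = 4 × (3) = 12, so new z* = 1753 + 12 = 1765.

1765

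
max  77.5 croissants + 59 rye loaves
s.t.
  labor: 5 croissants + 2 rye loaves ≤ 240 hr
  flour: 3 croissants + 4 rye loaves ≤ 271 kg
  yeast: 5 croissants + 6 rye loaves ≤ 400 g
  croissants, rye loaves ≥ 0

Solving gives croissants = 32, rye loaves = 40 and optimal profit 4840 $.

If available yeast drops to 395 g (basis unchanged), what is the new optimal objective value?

4805

Check each constraint at x*: labor 240/240 (tight); flour 256/271 (slack 15); yeast 400/400 (tight).
Since flour is not tight, its dual is 0.
From A_Bᵀ y = c: 5·y_labor + 5·y_yeast = 77.5; 2·y_labor + 6·y_yeast = 59.
→ y_labor = 8.5 and y_yeast = 7.
Δz = y_yeast·Δb = 7 × (-5) = -35, so new z* = 4840 − 35 = 4805.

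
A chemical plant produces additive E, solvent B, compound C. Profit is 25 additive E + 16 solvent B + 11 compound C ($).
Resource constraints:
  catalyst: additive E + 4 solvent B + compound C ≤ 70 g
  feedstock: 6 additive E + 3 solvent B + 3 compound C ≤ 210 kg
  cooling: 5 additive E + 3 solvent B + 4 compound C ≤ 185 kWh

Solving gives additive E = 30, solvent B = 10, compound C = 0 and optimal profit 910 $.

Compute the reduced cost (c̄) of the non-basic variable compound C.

At the optimum: catalyst uses 70 of 70 (binding); feedstock uses 210 of 210 (binding); cooling uses 180 of 185 (slack = 5).
Since cooling is not tight, its dual is 0.
The binding rows give the dual system: 1·y_catalyst + 6·y_feedstock = 25 and 4·y_catalyst + 3·y_feedstock = 16.
Solving: y_catalyst = 1, y_feedstock = 4.
Reduced cost of compound C: c₃ − yᵀa₃ = 11 − (1·1 + 4·3) = 11 − 13 = -2.

-2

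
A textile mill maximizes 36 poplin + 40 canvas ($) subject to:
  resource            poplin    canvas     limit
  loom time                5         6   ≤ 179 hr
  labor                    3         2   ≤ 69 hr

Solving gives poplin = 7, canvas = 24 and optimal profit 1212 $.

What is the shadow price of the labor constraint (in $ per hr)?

At the optimum: loom time uses 179 of 179 (binding); labor uses 69 of 69 (binding).
Dual feasibility on the basic columns requires 5·y_loom time + 3·y_labor = 36, 6·y_loom time + 2·y_labor = 40.
Solving: y_loom time = 6, y_labor = 2.
Shadow price of labor = 2.

2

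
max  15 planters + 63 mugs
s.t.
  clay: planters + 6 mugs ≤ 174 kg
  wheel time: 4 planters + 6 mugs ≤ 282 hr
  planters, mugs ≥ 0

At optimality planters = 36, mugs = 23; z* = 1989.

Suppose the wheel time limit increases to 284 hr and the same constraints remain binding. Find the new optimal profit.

At the optimum: clay uses 174 of 174 (binding); wheel time uses 282 of 282 (binding).
Dual feasibility on the basic columns requires 1·y_clay + 4·y_wheel time = 15, 6·y_clay + 6·y_wheel time = 63.
This yields shadow prices y_clay = 9, y_wheel time = 1.5.
Δz = y_wheel time·Δb = 1.5 × (2) = 3, so new z* = 1989 + 3 = 1992.

1992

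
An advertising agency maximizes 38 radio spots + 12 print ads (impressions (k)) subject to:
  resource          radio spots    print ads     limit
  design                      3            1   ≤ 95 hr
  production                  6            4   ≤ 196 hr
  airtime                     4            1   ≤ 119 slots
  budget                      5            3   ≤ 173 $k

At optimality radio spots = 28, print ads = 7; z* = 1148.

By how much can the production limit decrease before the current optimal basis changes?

17.5

Binding constraints: production, airtime. The basis is B = [[6,4],[4,1]] with det -10.
Per unit decrease in production, x* moves by d = (0.1, -0.4).
The basis stays optimal until print ads reaches 0; allowable decrease = 17.5 hr.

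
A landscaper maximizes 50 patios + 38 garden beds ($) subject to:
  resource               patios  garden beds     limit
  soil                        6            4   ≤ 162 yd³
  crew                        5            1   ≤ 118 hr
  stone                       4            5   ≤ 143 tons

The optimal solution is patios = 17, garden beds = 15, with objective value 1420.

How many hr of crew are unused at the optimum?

crew used = 5·17 + 1·15 = 100; slack = 118 − 100 = 18.

18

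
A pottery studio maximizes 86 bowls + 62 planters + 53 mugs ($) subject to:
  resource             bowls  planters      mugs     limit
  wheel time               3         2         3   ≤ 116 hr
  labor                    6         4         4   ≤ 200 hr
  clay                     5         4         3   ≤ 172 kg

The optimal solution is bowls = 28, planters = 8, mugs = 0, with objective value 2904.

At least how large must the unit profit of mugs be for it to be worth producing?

Binding: labor and clay. Non-binding: wheel time (16 unused).
By complementary slackness, y = 0 for the non-binding constraint.
Dual feasibility on the basic columns requires 6·y_labor + 5·y_clay = 86, 4·y_labor + 4·y_clay = 62.
Solving: y_labor = 8.5, y_clay = 7.
mugs enters the basis when its profit ≥ yᵀa₃ = 8.5·4 + 7·3 = 55.

55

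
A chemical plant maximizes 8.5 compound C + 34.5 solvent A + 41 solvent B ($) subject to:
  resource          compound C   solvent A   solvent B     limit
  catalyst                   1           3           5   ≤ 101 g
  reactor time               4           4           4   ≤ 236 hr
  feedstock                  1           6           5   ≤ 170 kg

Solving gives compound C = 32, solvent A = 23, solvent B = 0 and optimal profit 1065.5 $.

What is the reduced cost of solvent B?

-1.5

Check each constraint at x*: catalyst 101/101 (tight); reactor time 220/236 (slack 16); feedstock 170/170 (tight).
Since reactor time is not tight, its dual is 0.
The binding rows give the dual system: 1·y_catalyst + 1·y_feedstock = 8.5 and 3·y_catalyst + 6·y_feedstock = 34.5.
This yields shadow prices y_catalyst = 5.5, y_feedstock = 3.
Reduced cost of solvent B: c₃ − yᵀa₃ = 41 − (5.5·5 + 3·5) = 41 − 42.5 = -1.5.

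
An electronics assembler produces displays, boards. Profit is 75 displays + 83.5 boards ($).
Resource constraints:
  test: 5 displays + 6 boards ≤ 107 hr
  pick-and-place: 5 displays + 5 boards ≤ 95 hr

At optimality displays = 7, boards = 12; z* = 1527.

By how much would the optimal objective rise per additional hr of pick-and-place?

Both test and pick-and-place are binding at x*.
The binding rows give the dual system: 5·y_test + 5·y_pick-and-place = 75 and 6·y_test + 5·y_pick-and-place = 83.5.
Solving: y_test = 8.5, y_pick-and-place = 6.5.
Shadow price of pick-and-place = 6.5.

6.5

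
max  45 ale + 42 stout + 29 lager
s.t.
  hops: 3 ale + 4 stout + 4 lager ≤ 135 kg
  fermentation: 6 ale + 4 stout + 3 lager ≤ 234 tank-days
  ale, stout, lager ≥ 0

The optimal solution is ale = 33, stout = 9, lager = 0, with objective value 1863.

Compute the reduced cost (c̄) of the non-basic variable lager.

-8.5

Both hops and fermentation are binding at x*.
Dual feasibility on the basic columns requires 3·y_hops + 6·y_fermentation = 45, 4·y_hops + 4·y_fermentation = 42.
This yields shadow prices y_hops = 6, y_fermentation = 4.5.
Reduced cost of lager: c₃ − yᵀa₃ = 29 − (6·4 + 4.5·3) = 29 − 37.5 = -8.5.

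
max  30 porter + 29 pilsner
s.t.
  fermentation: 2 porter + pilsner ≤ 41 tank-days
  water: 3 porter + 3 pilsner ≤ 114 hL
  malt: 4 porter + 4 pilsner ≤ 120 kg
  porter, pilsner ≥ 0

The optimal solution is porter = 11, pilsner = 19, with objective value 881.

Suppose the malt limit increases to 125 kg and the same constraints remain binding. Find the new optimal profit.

At the optimum: fermentation uses 41 of 41 (binding); water uses 90 of 114 (slack = 24); malt uses 120 of 120 (binding).
Since water is not tight, its dual is 0.
From A_Bᵀ y = c: 2·y_fermentation + 4·y_malt = 30; 1·y_fermentation + 4·y_malt = 29.
This yields shadow prices y_fermentation = 1, y_malt = 7.
Δz = y_malt·Δb = 7 × (5) = 35, so new z* = 881 + 35 = 916.

916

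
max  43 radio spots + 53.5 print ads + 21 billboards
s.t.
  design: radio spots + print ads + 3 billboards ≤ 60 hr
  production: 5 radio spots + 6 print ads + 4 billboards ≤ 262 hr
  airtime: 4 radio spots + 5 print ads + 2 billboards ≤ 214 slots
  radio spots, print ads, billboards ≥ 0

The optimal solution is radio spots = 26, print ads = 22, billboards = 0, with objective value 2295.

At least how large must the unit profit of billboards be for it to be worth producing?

Binding: production and airtime. Non-binding: design (12 unused).
By complementary slackness, y = 0 for the non-binding constraint.
From A_Bᵀ y = c: 5·y_production + 4·y_airtime = 43; 6·y_production + 5·y_airtime = 53.5.
→ y_production = 1 and y_airtime = 9.5.
billboards enters the basis when its profit ≥ yᵀa₃ = 1·4 + 9.5·2 = 23.

23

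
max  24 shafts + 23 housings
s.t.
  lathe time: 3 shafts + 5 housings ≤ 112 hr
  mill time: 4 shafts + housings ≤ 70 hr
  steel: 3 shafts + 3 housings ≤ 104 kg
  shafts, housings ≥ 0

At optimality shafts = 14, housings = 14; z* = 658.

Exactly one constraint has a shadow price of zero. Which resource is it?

steel

lathe time: 112/112 (binding)
mill time: 70/70 (binding)
steel: 84/104 (slack 20)
By complementary slackness, a constraint with positive slack has shadow price 0 → steel.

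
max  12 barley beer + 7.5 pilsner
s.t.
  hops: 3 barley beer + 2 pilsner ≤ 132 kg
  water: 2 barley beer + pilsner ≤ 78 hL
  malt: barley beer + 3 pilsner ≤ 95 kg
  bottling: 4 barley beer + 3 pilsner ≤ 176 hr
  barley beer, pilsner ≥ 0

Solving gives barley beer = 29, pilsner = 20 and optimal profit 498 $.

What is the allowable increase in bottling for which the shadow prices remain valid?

Binding constraints: water, bottling. The basis is B = [[2,1],[4,3]] with det 2.
Per unit increase in bottling, x* moves by d = (-0.5, 1).
The basis stays optimal until malt becomes binding; allowable increase = 2.4 hr.

2.4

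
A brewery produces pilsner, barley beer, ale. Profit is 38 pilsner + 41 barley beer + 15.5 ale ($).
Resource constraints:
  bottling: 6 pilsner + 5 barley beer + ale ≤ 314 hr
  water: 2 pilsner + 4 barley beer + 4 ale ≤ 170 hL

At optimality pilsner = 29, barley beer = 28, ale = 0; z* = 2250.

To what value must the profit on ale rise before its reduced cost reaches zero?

21

Both bottling and water are binding at x*.
Dual feasibility on the basic columns requires 6·y_bottling + 2·y_water = 38, 5·y_bottling + 4·y_water = 41.
Solving: y_bottling = 5, y_water = 4.
ale enters the basis when its profit ≥ yᵀa₃ = 5·1 + 4·4 = 21.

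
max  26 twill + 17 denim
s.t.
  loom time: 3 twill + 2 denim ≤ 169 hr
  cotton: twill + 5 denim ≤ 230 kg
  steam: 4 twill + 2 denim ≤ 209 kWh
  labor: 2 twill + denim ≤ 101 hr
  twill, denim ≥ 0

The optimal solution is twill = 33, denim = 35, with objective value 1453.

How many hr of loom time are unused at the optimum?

loom time used = 3·33 + 2·35 = 169; slack = 169 − 169 = 0.

0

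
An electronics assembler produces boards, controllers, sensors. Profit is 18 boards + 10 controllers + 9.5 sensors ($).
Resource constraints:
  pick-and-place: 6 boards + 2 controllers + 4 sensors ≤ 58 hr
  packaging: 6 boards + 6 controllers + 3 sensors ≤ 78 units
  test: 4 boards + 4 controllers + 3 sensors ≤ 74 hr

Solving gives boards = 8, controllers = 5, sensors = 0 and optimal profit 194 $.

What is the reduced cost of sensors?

At the optimum: pick-and-place uses 58 of 58 (binding); packaging uses 78 of 78 (binding); test uses 52 of 74 (slack = 22).
Since test is not tight, its dual is 0.
From A_Bᵀ y = c: 6·y_pick-and-place + 6·y_packaging = 18; 2·y_pick-and-place + 6·y_packaging = 10.
Solving: y_pick-and-place = 2, y_packaging = 1.
Reduced cost of sensors: c₃ − yᵀa₃ = 9.5 − (2·4 + 1·3) = 9.5 − 11 = -1.5.

-1.5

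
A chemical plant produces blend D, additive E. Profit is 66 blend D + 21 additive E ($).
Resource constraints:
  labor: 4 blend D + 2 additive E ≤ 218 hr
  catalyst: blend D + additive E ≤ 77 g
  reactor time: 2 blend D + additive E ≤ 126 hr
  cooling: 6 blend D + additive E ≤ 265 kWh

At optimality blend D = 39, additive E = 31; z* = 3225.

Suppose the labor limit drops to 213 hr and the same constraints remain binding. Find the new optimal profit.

3187.5

Check each constraint at x*: labor 218/218 (tight); catalyst 70/77 (slack 7); reactor time 109/126 (slack 17); cooling 265/265 (tight).
Since catalyst, reactor time are not tight, their duals are 0.
Dual feasibility on the basic columns requires 4·y_labor + 6·y_cooling = 66, 2·y_labor + 1·y_cooling = 21.
Solving: y_labor = 7.5, y_cooling = 6.
Δz = y_labor·Δb = 7.5 × (-5) = -37.5, so new z* = 3225 − 37.5 = 3187.5.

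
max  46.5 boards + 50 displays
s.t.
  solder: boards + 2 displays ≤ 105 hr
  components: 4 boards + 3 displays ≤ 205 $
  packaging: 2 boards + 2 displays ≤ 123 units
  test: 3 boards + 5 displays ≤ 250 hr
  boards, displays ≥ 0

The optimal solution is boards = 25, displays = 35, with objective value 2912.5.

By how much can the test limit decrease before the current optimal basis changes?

96.25

Binding constraints: components, test. The basis is B = [[4,3],[3,5]] with det 11.
Per unit decrease in test, x* moves by d = (0.2727, -0.3636).
The basis stays optimal until displays reaches 0; allowable decrease = 96.25 hr.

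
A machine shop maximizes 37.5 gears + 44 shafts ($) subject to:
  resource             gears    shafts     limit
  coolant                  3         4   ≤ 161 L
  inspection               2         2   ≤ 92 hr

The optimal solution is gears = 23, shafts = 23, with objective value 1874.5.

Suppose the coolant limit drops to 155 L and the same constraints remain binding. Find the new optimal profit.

1835.5

Check each constraint at x*: coolant 161/161 (tight); inspection 92/92 (tight).
From A_Bᵀ y = c: 3·y_coolant + 2·y_inspection = 37.5; 4·y_coolant + 2·y_inspection = 44.
This yields shadow prices y_coolant = 6.5, y_inspection = 9.
Δz = y_coolant·Δb = 6.5 × (-6) = -39, so new z* = 1874.5 − 39 = 1835.5.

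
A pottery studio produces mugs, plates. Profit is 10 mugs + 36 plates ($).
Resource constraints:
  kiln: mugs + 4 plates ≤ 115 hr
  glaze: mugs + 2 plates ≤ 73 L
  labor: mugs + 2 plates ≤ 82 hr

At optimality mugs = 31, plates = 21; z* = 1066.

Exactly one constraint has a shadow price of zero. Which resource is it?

kiln: 115/115 (binding)
glaze: 73/73 (binding)
labor: 73/82 (slack 9)
By complementary slackness, a constraint with positive slack has shadow price 0 → labor.

labor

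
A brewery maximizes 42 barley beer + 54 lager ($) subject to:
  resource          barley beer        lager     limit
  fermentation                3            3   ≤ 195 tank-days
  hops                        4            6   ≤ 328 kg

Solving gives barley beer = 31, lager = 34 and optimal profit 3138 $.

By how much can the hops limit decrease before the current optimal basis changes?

Binding constraints: fermentation, hops. The basis is B = [[3,3],[4,6]] with det 6.
Per unit decrease in hops, x* moves by d = (0.5, -0.5).
The basis stays optimal until lager reaches 0; allowable decrease = 68 kg.

68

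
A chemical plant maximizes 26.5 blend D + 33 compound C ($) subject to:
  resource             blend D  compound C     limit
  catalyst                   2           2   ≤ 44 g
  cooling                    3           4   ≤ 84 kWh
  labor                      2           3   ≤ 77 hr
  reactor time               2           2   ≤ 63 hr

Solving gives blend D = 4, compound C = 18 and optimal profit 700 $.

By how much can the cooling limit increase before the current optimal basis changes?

Binding constraints: catalyst, cooling. The basis is B = [[2,2],[3,4]] with det 2.
Per unit increase in cooling, x* moves by d = (-1, 1).
The basis stays optimal until blend D reaches 0; allowable increase = 4 kWh.

4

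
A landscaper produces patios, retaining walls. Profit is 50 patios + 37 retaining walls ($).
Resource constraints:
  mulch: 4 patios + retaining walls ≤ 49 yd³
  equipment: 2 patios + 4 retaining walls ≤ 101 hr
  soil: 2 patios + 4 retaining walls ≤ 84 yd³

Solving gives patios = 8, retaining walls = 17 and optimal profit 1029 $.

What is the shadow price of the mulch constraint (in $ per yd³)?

9

At the optimum: mulch uses 49 of 49 (binding); equipment uses 84 of 101 (slack = 17); soil uses 84 of 84 (binding).
Since equipment is not tight, its dual is 0.
From A_Bᵀ y = c: 4·y_mulch + 2·y_soil = 50; 1·y_mulch + 4·y_soil = 37.
→ y_mulch = 9 and y_soil = 7.
Shadow price of mulch = 9.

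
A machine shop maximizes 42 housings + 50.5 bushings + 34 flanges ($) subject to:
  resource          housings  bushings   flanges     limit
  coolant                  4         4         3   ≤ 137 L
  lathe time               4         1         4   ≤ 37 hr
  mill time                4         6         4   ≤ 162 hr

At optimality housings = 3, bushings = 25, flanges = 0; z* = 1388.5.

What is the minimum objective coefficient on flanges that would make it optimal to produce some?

Check each constraint at x*: coolant 112/137 (slack 25); lathe time 37/37 (tight); mill time 162/162 (tight).
By complementary slackness, y = 0 for the non-binding constraint.
From A_Bᵀ y = c: 4·y_lathe time + 4·y_mill time = 42; 1·y_lathe time + 6·y_mill time = 50.5.
This yields shadow prices y_lathe time = 2.5, y_mill time = 8.
flanges enters the basis when its profit ≥ yᵀa₃ = 2.5·4 + 8·4 = 42.

42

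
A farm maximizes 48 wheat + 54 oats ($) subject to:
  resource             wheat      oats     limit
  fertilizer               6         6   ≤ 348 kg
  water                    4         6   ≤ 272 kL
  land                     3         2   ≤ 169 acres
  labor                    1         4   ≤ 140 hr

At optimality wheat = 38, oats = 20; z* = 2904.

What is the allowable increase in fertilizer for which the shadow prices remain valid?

Binding constraints: fertilizer, water. The basis is B = [[6,6],[4,6]] with det 12.
Per unit increase in fertilizer, x* moves by d = (0.5, -0.3333).
The basis stays optimal until land becomes binding; allowable increase = 18 kg.

18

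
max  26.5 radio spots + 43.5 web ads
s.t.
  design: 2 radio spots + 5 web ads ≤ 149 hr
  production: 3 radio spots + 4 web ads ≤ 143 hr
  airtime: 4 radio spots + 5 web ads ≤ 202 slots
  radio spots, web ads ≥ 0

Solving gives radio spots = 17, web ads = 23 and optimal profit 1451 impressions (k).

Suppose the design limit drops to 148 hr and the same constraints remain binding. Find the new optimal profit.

1447.5

Binding: design and production. Non-binding: airtime (19 unused).
Since airtime is not tight, its dual is 0.
The binding rows give the dual system: 2·y_design + 3·y_production = 26.5 and 5·y_design + 4·y_production = 43.5.
This yields shadow prices y_design = 3.5, y_production = 6.5.
Δz = y_design·Δb = 3.5 × (-1) = -3.5, so new z* = 1451 − 3.5 = 1447.5.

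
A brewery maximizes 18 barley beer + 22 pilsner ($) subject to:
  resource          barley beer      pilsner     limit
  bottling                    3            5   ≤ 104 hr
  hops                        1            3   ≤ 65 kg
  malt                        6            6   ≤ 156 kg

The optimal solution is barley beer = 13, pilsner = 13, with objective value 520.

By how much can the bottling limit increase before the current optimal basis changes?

13

Binding constraints: bottling, malt. The basis is B = [[3,5],[6,6]] with det -12.
Per unit increase in bottling, x* moves by d = (-0.5, 0.5).
The basis stays optimal until hops becomes binding; allowable increase = 13 hr.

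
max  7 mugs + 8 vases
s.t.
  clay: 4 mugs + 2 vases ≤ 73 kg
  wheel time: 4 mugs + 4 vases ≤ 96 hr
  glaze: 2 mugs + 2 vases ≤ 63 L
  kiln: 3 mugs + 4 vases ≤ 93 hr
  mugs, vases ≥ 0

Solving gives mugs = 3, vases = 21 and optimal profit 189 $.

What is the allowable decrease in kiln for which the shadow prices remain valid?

Binding constraints: wheel time, kiln. The basis is B = [[4,4],[3,4]] with det 4.
Per unit decrease in kiln, x* moves by d = (1, -1).
The basis stays optimal until clay becomes binding; allowable decrease = 9.5 hr.

9.5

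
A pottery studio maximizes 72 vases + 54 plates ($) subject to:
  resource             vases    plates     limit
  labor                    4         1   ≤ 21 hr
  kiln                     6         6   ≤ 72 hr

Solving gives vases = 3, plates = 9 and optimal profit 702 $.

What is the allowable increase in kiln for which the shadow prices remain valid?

54

Binding constraints: labor, kiln. The basis is B = [[4,1],[6,6]] with det 18.
Per unit increase in kiln, x* moves by d = (-0.0556, 0.2222).
The basis stays optimal until vases reaches 0; allowable increase = 54 hr.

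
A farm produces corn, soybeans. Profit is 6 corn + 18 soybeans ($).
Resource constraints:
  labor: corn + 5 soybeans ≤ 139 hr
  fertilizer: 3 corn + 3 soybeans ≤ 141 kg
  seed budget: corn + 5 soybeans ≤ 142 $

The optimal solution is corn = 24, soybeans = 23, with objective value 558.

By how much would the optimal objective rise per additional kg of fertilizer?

Check each constraint at x*: labor 139/139 (tight); fertilizer 141/141 (tight); seed budget 139/142 (slack 3).
Since seed budget is not tight, its dual is 0.
The binding rows give the dual system: 1·y_labor + 3·y_fertilizer = 6 and 5·y_labor + 3·y_fertilizer = 18.
→ y_labor = 3 and y_fertilizer = 1.
Shadow price of fertilizer = 1.

1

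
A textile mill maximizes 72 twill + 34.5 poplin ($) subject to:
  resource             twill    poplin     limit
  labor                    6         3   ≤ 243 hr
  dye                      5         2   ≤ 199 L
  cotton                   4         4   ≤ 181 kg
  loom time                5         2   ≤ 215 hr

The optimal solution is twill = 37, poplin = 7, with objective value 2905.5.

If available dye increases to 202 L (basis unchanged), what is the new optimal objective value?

2914.5

Check each constraint at x*: labor 243/243 (tight); dye 199/199 (tight); cotton 176/181 (slack 5); loom time 199/215 (slack 16).
By complementary slackness, y = 0 for the non-binding constraints.
The binding rows give the dual system: 6·y_labor + 5·y_dye = 72 and 3·y_labor + 2·y_dye = 34.5.
→ y_labor = 9.5 and y_dye = 3.
Δz = y_dye·Δb = 3 × (3) = 9, so new z* = 2905.5 + 9 = 2914.5.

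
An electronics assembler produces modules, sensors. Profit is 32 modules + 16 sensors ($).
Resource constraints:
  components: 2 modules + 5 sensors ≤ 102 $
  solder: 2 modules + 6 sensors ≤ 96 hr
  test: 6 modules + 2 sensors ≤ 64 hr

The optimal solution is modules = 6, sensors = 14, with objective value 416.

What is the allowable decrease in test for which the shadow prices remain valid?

Binding constraints: solder, test. The basis is B = [[2,6],[6,2]] with det -32.
Per unit decrease in test, x* moves by d = (-0.1875, 0.0625).
The basis stays optimal until modules reaches 0; allowable decrease = 32 hr.

32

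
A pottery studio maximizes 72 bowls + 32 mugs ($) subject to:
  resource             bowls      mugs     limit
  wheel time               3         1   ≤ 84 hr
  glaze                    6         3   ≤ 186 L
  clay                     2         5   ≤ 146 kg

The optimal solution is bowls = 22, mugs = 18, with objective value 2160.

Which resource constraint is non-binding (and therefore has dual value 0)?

clay

wheel time: 84/84 (binding)
glaze: 186/186 (binding)
clay: 134/146 (slack 12)
By complementary slackness, a constraint with positive slack has shadow price 0 → clay.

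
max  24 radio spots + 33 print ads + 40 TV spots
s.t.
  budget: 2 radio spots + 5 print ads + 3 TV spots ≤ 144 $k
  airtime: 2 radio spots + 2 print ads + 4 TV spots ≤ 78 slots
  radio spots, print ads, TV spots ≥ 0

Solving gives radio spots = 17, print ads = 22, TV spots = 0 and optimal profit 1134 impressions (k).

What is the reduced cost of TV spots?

-5

At the optimum: budget uses 144 of 144 (binding); airtime uses 78 of 78 (binding).
Dual feasibility on the basic columns requires 2·y_budget + 2·y_airtime = 24, 5·y_budget + 2·y_airtime = 33.
Solving: y_budget = 3, y_airtime = 9.
Reduced cost of TV spots: c₃ − yᵀa₃ = 40 − (3·3 + 9·4) = 40 − 45 = -5.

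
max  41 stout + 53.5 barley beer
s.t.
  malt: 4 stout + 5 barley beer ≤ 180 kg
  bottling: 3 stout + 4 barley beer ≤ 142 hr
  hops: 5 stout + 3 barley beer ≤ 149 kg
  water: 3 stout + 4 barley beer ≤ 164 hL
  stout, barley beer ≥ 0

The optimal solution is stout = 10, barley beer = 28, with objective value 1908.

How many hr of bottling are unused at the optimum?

0

bottling used = 3·10 + 4·28 = 142; slack = 142 − 142 = 0.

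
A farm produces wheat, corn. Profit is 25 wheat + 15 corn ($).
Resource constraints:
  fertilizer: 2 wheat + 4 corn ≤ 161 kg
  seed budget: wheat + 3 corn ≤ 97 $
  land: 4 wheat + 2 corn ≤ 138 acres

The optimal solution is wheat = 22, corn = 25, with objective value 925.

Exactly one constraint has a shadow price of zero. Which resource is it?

fertilizer: 144/161 (slack 17)
seed budget: 97/97 (binding)
land: 138/138 (binding)
By complementary slackness, a constraint with positive slack has shadow price 0 → fertilizer.

fertilizer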